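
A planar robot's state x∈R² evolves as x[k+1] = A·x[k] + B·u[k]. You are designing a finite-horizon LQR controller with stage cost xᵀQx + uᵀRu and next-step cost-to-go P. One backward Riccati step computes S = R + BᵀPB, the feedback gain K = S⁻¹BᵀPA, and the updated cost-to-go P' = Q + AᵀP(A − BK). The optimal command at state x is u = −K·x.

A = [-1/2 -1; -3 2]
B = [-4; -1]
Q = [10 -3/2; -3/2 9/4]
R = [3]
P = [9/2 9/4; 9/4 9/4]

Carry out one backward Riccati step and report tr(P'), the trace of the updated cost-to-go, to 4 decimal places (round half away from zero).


BᵀP = [-20.2500 -11.2500]
S = R + BᵀPB = [3] + [92.2500] = [95.2500]
BᵀPA = [43.8750 -2.2500]
K = S⁻¹·BᵀPA = [0.4606 -0.0236]
A−BK = [1.3425 -1.0945; -2.5394 1.9764]
AᵀP(A−BK) = [7.9149 -5.7136; -5.7136 4.4469]
P' = Q + AᵀP(A−BK) = [17.9149 -7.2136; -7.2136 6.6969]
tr(P') = 24.6117

24.6117


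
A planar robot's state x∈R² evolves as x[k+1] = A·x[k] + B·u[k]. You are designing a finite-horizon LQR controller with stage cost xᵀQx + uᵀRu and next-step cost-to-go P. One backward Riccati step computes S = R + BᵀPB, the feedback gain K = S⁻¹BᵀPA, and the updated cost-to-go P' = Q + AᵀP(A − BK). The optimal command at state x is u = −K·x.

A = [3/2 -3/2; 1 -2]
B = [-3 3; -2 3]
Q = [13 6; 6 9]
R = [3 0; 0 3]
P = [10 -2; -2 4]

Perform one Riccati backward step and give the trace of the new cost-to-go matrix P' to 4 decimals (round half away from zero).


BᵀP = [-26.0000 -2.0000; 24.0000 6.0000]
S = R + BᵀPB = [3 0; 0 3] + [82.0000 -84.0000; -84.0000 90.0000] = [85.0000 -84.0000; -84.0000 93.0000]
BᵀPA = [-41.0000 43.0000; 42.0000 -48.0000]
K = S⁻¹·BᵀPA = [-0.3357 -0.0389; 0.1484 -0.5512]
A−BK = [0.0477 0.0371; -0.1166 -0.4240]
AᵀP(A−BK) = [0.5035 0.0583; 0.0583 1.7120]
P' = Q + AᵀP(A−BK) = [13.5035 6.0583; 6.0583 10.7120]
tr(P') = 24.2155

24.2155


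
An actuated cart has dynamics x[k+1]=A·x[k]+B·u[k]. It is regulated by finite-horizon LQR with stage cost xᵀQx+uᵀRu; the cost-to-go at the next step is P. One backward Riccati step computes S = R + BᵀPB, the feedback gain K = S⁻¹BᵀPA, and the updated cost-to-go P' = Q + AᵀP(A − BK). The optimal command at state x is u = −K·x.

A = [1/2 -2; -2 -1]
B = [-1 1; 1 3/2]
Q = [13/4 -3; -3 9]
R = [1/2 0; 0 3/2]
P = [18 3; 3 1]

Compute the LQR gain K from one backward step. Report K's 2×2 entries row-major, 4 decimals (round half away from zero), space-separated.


-0.7366 1.0206 -0.3580 -1.0123

BᵀP = [-15.0000 -2.0000; 22.5000 4.5000]
S = R + BᵀPB = [1/2 0; 0 3/2] + [13.0000 -18.0000; -18.0000 29.2500] = [13.5000 -18.0000; -18.0000 30.7500]
BᵀPA = [-3.5000 32.0000; 2.2500 -49.5000]
K = S⁻¹·BᵀPA = [-0.7366 1.0206; -0.3580 -1.0123]
A−BK = [0.1214 0.0329; -0.7263 -0.5021]
AᵀP(A−BK) = [0.7274 0.3498; 0.3498 2.2305]
P' = Q + AᵀP(A−BK) = [3.9774 -2.6502; -2.6502 11.2305]
tr(P') = 15.2078


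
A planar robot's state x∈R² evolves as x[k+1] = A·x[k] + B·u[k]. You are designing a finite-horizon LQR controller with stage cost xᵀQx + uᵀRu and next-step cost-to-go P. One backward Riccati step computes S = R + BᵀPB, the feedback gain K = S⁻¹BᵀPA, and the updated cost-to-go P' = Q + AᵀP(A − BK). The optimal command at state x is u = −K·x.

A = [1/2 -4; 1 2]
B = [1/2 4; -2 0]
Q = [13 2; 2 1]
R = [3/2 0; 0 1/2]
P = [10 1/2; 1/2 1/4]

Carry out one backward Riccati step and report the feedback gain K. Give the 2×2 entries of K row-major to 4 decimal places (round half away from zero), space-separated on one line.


-0.1843 -0.3944 0.1554 -0.9326

BᵀP = [4.0000 -0.2500; 40.0000 2.0000]
S = R + BᵀPB = [3/2 0; 0 1/2] + [2.5000 16.0000; 16.0000 160.0000] = [4.0000 16.0000; 16.0000 160.5000]
BᵀPA = [1.7500 -16.5000; 22.0000 -156.0000]
K = S⁻¹·BᵀPA = [-0.1843 -0.3944; 0.1554 -0.9326]
A−BK = [-0.0296 -0.0722; 0.6315 1.2111]
AᵀP(A−BK) = [0.1528 0.2084; 0.2084 0.9997]
P' = Q + AᵀP(A−BK) = [13.1528 2.2084; 2.2084 1.9997]
tr(P') = 15.1524


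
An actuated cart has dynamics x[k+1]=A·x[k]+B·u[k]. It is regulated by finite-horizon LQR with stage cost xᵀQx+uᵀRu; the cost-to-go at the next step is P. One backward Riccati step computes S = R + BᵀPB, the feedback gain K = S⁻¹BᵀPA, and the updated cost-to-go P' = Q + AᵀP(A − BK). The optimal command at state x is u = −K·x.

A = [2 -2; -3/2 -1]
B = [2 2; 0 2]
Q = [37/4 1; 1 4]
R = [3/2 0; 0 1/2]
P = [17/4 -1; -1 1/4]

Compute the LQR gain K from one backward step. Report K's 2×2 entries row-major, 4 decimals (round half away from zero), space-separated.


BᵀP = [8.5000 -2.0000; 6.5000 -1.5000]
S = R + BᵀPB = [3/2 0; 0 1/2] + [17.0000 13.0000; 13.0000 10.0000] = [18.5000 13.0000; 13.0000 10.5000]
BᵀPA = [20.0000 -15.0000; 15.2500 -11.5000]
K = S⁻¹·BᵀPA = [0.4653 -0.3168; 0.8762 -0.7030]
A−BK = [-0.6832 0.0396; -3.2525 0.4059]
AᵀP(A−BK) = [0.8929 -0.5681; -0.5681 0.4134]
P' = Q + AᵀP(A−BK) = [10.1429 0.4319; 0.4319 4.4134]
tr(P') = 14.5563

0.4653 -0.3168 0.8762 -0.7030


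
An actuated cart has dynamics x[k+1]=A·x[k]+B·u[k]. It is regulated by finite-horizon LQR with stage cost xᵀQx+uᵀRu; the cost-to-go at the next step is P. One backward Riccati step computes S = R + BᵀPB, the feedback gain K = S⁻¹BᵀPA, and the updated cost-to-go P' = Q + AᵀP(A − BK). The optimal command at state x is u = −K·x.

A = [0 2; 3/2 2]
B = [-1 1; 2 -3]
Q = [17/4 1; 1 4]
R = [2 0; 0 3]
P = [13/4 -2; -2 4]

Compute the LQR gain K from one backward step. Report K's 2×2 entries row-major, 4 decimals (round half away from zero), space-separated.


0.1581 -0.2785 -0.2785 -0.3664

BᵀP = [-7.2500 10.0000; 9.2500 -14.0000]
S = R + BᵀPB = [2 0; 0 3] + [27.2500 -37.2500; -37.2500 51.2500] = [29.2500 -37.2500; -37.2500 54.2500]
BᵀPA = [15.0000 5.5000; -21.0000 -9.5000]
K = S⁻¹·BᵀPA = [0.1581 -0.2785; -0.2785 -0.3664]
A−BK = [0.4366 2.0878; 0.3482 1.4580]
AᵀP(A−BK) = [0.7792 2.4843; 2.4843 11.0514]
P' = Q + AᵀP(A−BK) = [5.0292 3.4843; 3.4843 15.0514]
tr(P') = 20.0806


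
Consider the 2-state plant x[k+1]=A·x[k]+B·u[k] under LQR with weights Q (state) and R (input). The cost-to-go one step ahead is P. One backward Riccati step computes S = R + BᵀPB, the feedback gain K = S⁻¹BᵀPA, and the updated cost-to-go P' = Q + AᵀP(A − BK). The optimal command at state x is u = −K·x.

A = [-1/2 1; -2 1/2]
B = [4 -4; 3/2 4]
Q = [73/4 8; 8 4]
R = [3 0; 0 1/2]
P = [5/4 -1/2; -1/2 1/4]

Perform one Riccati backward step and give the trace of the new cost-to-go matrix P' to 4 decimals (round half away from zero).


BᵀP = [4.2500 -1.6250; -7.0000 3.0000]
S = R + BᵀPB = [3 0; 0 1/2] + [14.5625 -23.5000; -23.5000 40.0000] = [17.5625 -23.5000; -23.5000 40.5000]
BᵀPA = [1.1250 3.4375; -2.5000 -5.5000]
K = S⁻¹·BᵀPA = [-0.0829 0.0627; -0.1098 -0.0994]
A−BK = [-0.6077 0.3515; -1.4362 0.8037]
AᵀP(A−BK) = [0.1312 -0.0691; -0.0691 0.0502]
P' = Q + AᵀP(A−BK) = [18.3812 7.9309; 7.9309 4.0502]
tr(P') = 22.4313

22.4313


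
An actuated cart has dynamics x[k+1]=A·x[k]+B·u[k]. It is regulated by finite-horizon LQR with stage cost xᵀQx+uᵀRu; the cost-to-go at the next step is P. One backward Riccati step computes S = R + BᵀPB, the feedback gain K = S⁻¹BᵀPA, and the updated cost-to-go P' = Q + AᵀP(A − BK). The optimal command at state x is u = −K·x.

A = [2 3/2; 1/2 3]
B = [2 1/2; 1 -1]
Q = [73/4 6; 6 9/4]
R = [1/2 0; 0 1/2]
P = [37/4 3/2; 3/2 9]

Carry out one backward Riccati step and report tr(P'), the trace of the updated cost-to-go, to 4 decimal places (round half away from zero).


23.2345

BᵀP = [20.0000 12.0000; 3.1250 -8.2500]
S = R + BᵀPB = [1/2 0; 0 1/2] + [52.0000 -2.0000; -2.0000 9.8125] = [52.5000 -2.0000; -2.0000 10.3125]
BᵀPA = [46.0000 66.0000; 2.1250 -20.0625]
K = S⁻¹·BᵀPA = [0.8906 1.1918; 0.3788 -1.7143]
A−BK = [0.0294 -0.0265; -0.0118 0.0939]
AᵀP(A−BK) = [0.4765 0.1935; 0.1935 2.2580]
P' = Q + AᵀP(A−BK) = [18.7265 6.1935; 6.1935 4.5080]
tr(P') = 23.2345


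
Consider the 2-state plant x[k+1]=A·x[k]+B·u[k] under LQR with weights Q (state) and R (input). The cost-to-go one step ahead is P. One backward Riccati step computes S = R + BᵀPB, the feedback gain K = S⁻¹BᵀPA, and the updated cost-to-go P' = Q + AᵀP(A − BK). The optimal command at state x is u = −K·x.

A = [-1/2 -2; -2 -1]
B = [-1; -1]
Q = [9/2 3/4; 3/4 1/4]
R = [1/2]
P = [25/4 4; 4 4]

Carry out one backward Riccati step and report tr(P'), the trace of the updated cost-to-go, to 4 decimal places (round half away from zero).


BᵀP = [-10.2500 -8.0000]
S = R + BᵀPB = [1/2] + [18.2500] = [18.7500]
BᵀPA = [21.1250 28.5000]
K = S⁻¹·BᵀPA = [1.1267 1.5200]
A−BK = [0.6267 -0.4800; -0.8733 0.5200]
AᵀP(A−BK) = [1.7617 0.1400; 0.1400 1.6800]
P' = Q + AᵀP(A−BK) = [6.2617 0.8900; 0.8900 1.9300]
tr(P') = 8.1917

8.1917


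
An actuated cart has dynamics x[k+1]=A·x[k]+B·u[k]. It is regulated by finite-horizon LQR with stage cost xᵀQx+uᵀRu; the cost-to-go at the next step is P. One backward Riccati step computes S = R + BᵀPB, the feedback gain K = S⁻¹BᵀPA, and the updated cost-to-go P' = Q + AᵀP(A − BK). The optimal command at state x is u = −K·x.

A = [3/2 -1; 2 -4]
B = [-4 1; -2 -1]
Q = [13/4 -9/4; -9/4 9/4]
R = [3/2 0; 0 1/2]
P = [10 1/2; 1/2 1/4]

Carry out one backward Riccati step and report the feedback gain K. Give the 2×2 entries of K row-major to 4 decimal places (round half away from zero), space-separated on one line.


-0.4469 0.5163 -0.2519 0.9618

BᵀP = [-41.0000 -2.5000; 9.5000 0.2500]
S = R + BᵀPB = [3/2 0; 0 1/2] + [169.0000 -38.5000; -38.5000 9.2500] = [170.5000 -38.5000; -38.5000 9.7500]
BᵀPA = [-66.5000 51.0000; 14.7500 -10.5000]
K = S⁻¹·BᵀPA = [-0.4469 0.5163; -0.2519 0.9618]
A−BK = [-0.0357 0.1034; 0.8543 -2.0056]
AᵀP(A−BK) = [0.4960 -0.8525; -0.8525 1.7675]
P' = Q + AᵀP(A−BK) = [3.7460 -3.1025; -3.1025 4.0175]
tr(P') = 7.7635


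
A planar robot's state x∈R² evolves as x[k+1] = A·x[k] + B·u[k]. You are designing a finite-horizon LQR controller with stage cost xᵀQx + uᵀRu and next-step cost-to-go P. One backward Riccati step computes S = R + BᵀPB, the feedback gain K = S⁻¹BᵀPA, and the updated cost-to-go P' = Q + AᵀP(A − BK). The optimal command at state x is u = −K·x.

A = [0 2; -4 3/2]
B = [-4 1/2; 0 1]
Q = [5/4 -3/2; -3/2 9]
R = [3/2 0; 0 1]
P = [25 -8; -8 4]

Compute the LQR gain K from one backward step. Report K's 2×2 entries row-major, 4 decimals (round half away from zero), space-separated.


BᵀP = [-100.0000 32.0000; 4.5000 0.0000]
S = R + BᵀPB = [3/2 0; 0 1] + [400.0000 -18.0000; -18.0000 2.2500] = [401.5000 -18.0000; -18.0000 3.2500]
BᵀPA = [-128.0000 -152.0000; 0.0000 9.0000]
K = S⁻¹·BᵀPA = [-0.4241 -0.3385; -2.3489 0.8946]
A−BK = [-0.5220 0.1988; -1.6511 0.6054]
AᵀP(A−BK) = [9.7138 -3.3246; -3.3246 1.5006]
P' = Q + AᵀP(A−BK) = [10.9638 -4.8246; -4.8246 10.5006]
tr(P') = 21.4643

-0.4241 -0.3385 -2.3489 0.8946


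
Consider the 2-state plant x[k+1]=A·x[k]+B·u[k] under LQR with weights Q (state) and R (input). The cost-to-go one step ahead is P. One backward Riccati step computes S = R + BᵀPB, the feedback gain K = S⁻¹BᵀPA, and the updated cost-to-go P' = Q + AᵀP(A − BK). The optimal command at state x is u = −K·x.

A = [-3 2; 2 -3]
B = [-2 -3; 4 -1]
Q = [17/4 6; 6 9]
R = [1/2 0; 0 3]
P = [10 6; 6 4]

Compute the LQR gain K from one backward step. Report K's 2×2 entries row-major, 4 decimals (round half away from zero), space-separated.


0.5626 -0.7181 0.5489 -0.1315

BᵀP = [4.0000 4.0000; -36.0000 -22.0000]
S = R + BᵀPB = [1/2 0; 0 3] + [8.0000 -16.0000; -16.0000 130.0000] = [8.5000 -16.0000; -16.0000 133.0000]
BᵀPA = [-4.0000 -4.0000; 64.0000 -6.0000]
K = S⁻¹·BᵀPA = [0.5626 -0.7181; 0.5489 -0.1315]
A−BK = [-0.2281 0.1692; 0.2985 -0.2590]
AᵀP(A−BK) = [1.1218 -0.4563; -0.4563 0.3385]
P' = Q + AᵀP(A−BK) = [5.3718 5.5437; 5.5437 9.3385]
tr(P') = 14.7103


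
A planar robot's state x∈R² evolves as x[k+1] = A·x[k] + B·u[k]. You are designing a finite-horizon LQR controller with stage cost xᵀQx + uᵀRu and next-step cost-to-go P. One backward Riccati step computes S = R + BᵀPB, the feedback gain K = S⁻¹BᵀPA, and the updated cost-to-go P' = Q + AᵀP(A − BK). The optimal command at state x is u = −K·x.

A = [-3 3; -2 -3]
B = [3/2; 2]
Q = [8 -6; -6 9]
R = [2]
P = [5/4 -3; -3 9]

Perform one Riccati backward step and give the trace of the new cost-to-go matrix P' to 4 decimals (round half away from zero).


42.5699

BᵀP = [-4.1250 13.5000]
S = R + BᵀPB = [2] + [20.8125] = [22.8125]
BᵀPA = [-14.6250 -52.8750]
K = S⁻¹·BᵀPA = [-0.6411 -2.3178]
A−BK = [-2.0384 6.4767; -0.7178 1.6356]
AᵀP(A−BK) = [1.8740 -0.1479; -0.1479 23.6959]
P' = Q + AᵀP(A−BK) = [9.8740 -6.1479; -6.1479 32.6959]
tr(P') = 42.5699


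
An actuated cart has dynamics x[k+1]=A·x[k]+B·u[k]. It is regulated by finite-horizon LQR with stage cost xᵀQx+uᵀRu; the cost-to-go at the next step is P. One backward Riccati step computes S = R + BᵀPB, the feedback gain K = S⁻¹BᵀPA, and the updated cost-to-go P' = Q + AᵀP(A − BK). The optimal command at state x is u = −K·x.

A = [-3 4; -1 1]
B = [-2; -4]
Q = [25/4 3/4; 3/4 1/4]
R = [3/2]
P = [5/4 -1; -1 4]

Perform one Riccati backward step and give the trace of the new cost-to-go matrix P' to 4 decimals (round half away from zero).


28.9197

BᵀP = [1.5000 -14.0000]
S = R + BᵀPB = [3/2] + [53.0000] = [54.5000]
BᵀPA = [9.5000 -8.0000]
K = S⁻¹·BᵀPA = [0.1743 -0.1468]
A−BK = [-2.6514 3.7064; -0.3028 0.4128]
AᵀP(A−BK) = [7.5940 -10.6055; -10.6055 14.8257]
P' = Q + AᵀP(A−BK) = [13.8440 -9.8555; -9.8555 15.0757]
tr(P') = 28.9197


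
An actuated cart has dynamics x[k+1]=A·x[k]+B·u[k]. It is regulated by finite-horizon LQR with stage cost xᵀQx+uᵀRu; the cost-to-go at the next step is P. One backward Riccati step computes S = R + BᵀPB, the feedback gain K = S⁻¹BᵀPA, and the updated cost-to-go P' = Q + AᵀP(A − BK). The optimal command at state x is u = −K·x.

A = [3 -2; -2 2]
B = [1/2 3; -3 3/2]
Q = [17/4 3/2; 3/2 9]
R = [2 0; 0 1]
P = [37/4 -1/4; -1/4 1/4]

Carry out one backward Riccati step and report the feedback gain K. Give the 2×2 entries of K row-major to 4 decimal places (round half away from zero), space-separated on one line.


BᵀP = [5.3750 -0.8750; 27.3750 -0.3750]
S = R + BᵀPB = [2 0; 0 1] + [5.3125 14.8125; 14.8125 81.5625] = [7.3125 14.8125; 14.8125 82.5625]
BᵀPA = [17.8750 -12.5000; 82.8750 -55.5000]
K = S⁻¹·BᵀPA = [0.6459 -0.5462; 0.8879 -0.5742]
A−BK = [0.0133 -0.0042; -1.3943 1.2226]
AᵀP(A−BK) = [2.1196 -1.6477; -1.6477 1.3029]
P' = Q + AᵀP(A−BK) = [6.3696 -0.1477; -0.1477 10.3029]
tr(P') = 16.6725

0.6459 -0.5462 0.8879 -0.5742


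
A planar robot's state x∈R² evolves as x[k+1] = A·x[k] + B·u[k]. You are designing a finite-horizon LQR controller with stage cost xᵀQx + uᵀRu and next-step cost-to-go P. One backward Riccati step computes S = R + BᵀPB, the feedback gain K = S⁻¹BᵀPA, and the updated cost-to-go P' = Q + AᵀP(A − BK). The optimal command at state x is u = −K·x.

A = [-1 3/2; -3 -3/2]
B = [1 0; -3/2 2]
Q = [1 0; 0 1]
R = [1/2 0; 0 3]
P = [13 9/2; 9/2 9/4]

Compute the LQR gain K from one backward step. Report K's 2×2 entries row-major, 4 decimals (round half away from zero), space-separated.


-1.1650 1.3838 -1.6566 0.3030

BᵀP = [6.2500 1.1250; 9.0000 4.5000]
S = R + BᵀPB = [1/2 0; 0 3] + [4.5625 2.2500; 2.2500 9.0000] = [5.0625 2.2500; 2.2500 12.0000]
BᵀPA = [-9.6250 7.6875; -22.5000 6.7500]
K = S⁻¹·BᵀPA = [-1.1650 1.3838; -1.6566 0.3030]
A−BK = [0.1650 0.1162; -1.4343 -0.0303]
AᵀP(A−BK) = [11.7643 -2.7374; -2.7374 1.3788]
P' = Q + AᵀP(A−BK) = [12.7643 -2.7374; -2.7374 2.3788]
tr(P') = 15.1431


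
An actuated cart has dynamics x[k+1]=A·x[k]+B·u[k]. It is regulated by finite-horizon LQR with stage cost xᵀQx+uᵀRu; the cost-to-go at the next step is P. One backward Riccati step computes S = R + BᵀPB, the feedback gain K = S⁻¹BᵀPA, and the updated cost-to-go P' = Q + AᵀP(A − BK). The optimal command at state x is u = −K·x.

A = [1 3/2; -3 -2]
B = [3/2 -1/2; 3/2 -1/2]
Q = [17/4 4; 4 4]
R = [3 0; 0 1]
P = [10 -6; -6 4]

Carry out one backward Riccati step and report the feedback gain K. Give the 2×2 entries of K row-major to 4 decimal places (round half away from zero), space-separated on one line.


BᵀP = [6.0000 -3.0000; -2.0000 1.0000]
S = R + BᵀPB = [3 0; 0 1] + [4.5000 -1.5000; -1.5000 0.5000] = [7.5000 -1.5000; -1.5000 1.5000]
BᵀPA = [15.0000 15.0000; -5.0000 -5.0000]
K = S⁻¹·BᵀPA = [1.6667 1.6667; -1.6667 -1.6667]
A−BK = [-2.3333 -1.8333; -6.3333 -5.3333]
AᵀP(A−BK) = [48.6667 44.6667; 44.6667 41.1667]
P' = Q + AᵀP(A−BK) = [52.9167 48.6667; 48.6667 45.1667]
tr(P') = 98.0833

1.6667 1.6667 -1.6667 -1.6667


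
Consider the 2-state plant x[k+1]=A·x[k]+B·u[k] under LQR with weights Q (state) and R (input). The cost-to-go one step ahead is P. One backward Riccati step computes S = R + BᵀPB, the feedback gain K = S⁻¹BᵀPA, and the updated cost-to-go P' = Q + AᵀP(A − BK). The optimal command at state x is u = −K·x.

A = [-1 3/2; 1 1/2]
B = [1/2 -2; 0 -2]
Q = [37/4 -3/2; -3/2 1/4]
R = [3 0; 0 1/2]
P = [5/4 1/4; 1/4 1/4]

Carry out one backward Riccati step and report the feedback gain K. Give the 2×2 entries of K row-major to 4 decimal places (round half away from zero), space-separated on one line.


BᵀP = [0.6250 0.1250; -3.0000 -1.0000]
S = R + BᵀPB = [3 0; 0 1/2] + [0.3125 -1.5000; -1.5000 8.0000] = [3.3125 -1.5000; -1.5000 8.5000]
BᵀPA = [-0.5000 1.0000; 2.0000 -5.0000]
K = S⁻¹·BᵀPA = [-0.0483 0.0386; 0.2268 -0.5814]
A−BK = [-0.5223 0.3179; 1.4536 -0.6628]
AᵀP(A−BK) = [0.5223 -0.3179; -0.3179 0.3043]
P' = Q + AᵀP(A−BK) = [9.7723 -1.8179; -1.8179 0.5543]
tr(P') = 10.3266

-0.0483 0.0386 0.2268 -0.5814


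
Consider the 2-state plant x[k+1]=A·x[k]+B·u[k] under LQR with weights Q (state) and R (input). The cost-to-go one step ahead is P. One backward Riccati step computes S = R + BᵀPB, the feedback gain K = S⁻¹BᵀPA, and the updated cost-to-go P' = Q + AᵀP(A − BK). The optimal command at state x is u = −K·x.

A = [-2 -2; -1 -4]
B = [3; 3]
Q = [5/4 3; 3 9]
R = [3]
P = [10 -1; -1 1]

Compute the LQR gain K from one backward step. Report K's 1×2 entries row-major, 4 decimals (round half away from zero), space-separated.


-0.6429 -0.6429

BᵀP = [27.0000 0.0000]
S = R + BᵀPB = [3] + [81.0000] = [84.0000]
BᵀPA = [-54.0000 -54.0000]
K = S⁻¹·BᵀPA = [-0.6429 -0.6429]
A−BK = [-0.0714 -0.0714; 0.9286 -2.0714]
AᵀP(A−BK) = [2.2857 -0.7143; -0.7143 5.2857]
P' = Q + AᵀP(A−BK) = [3.5357 2.2857; 2.2857 14.2857]
tr(P') = 17.8214


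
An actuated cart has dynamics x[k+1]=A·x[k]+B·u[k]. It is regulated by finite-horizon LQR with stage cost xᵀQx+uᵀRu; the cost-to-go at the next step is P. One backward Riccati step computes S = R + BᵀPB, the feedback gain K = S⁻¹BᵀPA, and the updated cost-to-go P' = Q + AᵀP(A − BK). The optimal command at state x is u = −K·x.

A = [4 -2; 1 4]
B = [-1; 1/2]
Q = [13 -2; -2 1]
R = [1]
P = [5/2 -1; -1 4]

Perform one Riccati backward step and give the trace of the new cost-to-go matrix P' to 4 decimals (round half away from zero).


BᵀP = [-3.0000 3.0000]
S = R + BᵀPB = [1] + [4.5000] = [5.5000]
BᵀPA = [-9.0000 18.0000]
K = S⁻¹·BᵀPA = [-1.6364 3.2727]
A−BK = [2.3636 1.2727; 1.8182 2.3636]
AᵀP(A−BK) = [21.2727 11.4545; 11.4545 31.0909]
P' = Q + AᵀP(A−BK) = [34.2727 9.4545; 9.4545 32.0909]
tr(P') = 66.3636

66.3636


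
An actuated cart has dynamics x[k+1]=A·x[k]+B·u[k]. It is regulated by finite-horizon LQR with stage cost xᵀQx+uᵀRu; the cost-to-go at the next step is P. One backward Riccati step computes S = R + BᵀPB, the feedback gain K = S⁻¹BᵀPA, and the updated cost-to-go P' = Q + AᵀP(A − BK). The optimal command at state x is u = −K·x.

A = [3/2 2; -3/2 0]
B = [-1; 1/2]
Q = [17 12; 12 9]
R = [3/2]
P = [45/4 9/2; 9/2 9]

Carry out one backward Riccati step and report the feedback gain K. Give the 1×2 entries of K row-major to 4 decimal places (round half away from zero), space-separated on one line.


-1.2857 -1.7143

BᵀP = [-9.0000 0.0000]
S = R + BᵀPB = [3/2] + [9.0000] = [10.5000]
BᵀPA = [-13.5000 -18.0000]
K = S⁻¹·BᵀPA = [-1.2857 -1.7143]
A−BK = [0.2143 0.2857; -0.8571 0.8571]
AᵀP(A−BK) = [7.9554 -2.8929; -2.8929 14.1429]
P' = Q + AᵀP(A−BK) = [24.9554 9.1071; 9.1071 23.1429]
tr(P') = 48.0982


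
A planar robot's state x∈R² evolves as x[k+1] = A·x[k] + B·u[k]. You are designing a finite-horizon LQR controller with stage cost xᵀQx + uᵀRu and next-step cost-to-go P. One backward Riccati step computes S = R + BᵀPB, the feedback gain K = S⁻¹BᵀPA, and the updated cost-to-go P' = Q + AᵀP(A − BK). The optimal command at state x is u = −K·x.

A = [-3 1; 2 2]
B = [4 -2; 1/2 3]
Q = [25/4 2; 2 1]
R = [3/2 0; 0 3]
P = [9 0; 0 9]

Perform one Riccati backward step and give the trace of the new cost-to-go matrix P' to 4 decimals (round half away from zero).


10.4175

BᵀP = [36.0000 4.5000; -18.0000 27.0000]
S = R + BᵀPB = [3/2 0; 0 3] + [146.2500 -58.5000; -58.5000 117.0000] = [147.7500 -58.5000; -58.5000 120.0000]
BᵀPA = [-99.0000 45.0000; 108.0000 36.0000]
K = S⁻¹·BᵀPA = [-0.3887 0.5246; 0.7105 0.5557]
A−BK = [-0.0241 0.0131; 0.0629 0.0705]
AᵀP(A−BK) = [1.7819 0.9157; 0.9157 1.3856]
P' = Q + AᵀP(A−BK) = [8.0319 2.9157; 2.9157 2.3856]
tr(P') = 10.4175


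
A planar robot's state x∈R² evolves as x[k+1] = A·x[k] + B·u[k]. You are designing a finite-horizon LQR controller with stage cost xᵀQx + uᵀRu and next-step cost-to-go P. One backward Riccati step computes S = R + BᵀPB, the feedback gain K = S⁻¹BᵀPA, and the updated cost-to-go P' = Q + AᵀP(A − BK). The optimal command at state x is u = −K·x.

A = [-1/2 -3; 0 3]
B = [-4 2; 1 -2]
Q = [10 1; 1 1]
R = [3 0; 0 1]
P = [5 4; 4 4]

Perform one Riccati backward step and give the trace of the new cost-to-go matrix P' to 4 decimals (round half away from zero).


BᵀP = [-16.0000 -12.0000; 2.0000 0.0000]
S = R + BᵀPB = [3 0; 0 1] + [52.0000 -8.0000; -8.0000 4.0000] = [55.0000 -8.0000; -8.0000 5.0000]
BᵀPA = [8.0000 12.0000; -1.0000 -6.0000]
K = S⁻¹·BᵀPA = [0.1517 0.0569; 0.0427 -1.1090]
A−BK = [0.0213 -0.5545; -0.0664 0.7251]
AᵀP(A−BK) = [0.0794 -0.0640; -0.0640 1.6635]
P' = Q + AᵀP(A−BK) = [10.0794 0.9360; 0.9360 2.6635]
tr(P') = 12.7429

12.7429


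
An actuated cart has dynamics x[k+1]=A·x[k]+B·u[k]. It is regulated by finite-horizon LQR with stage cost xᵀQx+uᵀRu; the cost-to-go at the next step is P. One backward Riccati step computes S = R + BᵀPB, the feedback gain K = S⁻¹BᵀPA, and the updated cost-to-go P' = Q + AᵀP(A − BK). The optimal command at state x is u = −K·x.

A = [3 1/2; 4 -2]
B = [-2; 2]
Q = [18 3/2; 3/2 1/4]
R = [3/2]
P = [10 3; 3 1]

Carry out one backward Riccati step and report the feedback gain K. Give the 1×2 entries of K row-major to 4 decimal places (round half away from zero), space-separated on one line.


-2.6977 0.0465

BᵀP = [-14.0000 -4.0000]
S = R + BᵀPB = [3/2] + [20.0000] = [21.5000]
BᵀPA = [-58.0000 1.0000]
K = S⁻¹·BᵀPA = [-2.6977 0.0465]
A−BK = [-2.3953 0.5930; 9.3953 -2.0930]
AᵀP(A−BK) = [21.5349 -2.3023; -2.3023 0.4535]
P' = Q + AᵀP(A−BK) = [39.5349 -0.8023; -0.8023 0.7035]
tr(P') = 40.2384


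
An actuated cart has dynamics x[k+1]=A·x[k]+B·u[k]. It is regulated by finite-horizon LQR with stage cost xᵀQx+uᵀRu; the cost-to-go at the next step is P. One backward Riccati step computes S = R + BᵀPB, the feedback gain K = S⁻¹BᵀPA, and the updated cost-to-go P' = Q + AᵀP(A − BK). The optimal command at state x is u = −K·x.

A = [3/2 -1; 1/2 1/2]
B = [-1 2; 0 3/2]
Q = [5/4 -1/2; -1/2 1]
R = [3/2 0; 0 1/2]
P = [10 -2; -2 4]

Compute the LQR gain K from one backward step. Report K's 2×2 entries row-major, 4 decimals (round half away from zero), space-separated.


-0.5237 0.9877 0.4692 0.0211

BᵀP = [-10.0000 2.0000; 17.0000 2.0000]
S = R + BᵀPB = [3/2 0; 0 1/2] + [10.0000 -17.0000; -17.0000 37.0000] = [11.5000 -17.0000; -17.0000 37.5000]
BᵀPA = [-14.0000 11.0000; 26.5000 -16.0000]
K = S⁻¹·BᵀPA = [-0.5237 0.9877; 0.4692 0.0211]
A−BK = [0.0378 -0.0545; -0.2039 0.4684]
AᵀP(A−BK) = [0.7329 -1.2311; -1.2311 2.4728]
P' = Q + AᵀP(A−BK) = [1.9829 -1.7311; -1.7311 3.4728]
tr(P') = 5.4556


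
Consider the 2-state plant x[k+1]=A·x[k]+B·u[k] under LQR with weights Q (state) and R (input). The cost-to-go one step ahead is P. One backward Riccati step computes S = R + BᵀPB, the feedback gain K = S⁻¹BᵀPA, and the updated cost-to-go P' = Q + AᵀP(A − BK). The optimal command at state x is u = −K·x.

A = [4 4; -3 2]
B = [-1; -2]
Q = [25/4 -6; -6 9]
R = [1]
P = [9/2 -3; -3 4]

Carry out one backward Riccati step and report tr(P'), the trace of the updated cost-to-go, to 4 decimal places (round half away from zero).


BᵀP = [1.5000 -5.0000]
S = R + BᵀPB = [1] + [8.5000] = [9.5000]
BᵀPA = [21.0000 -4.0000]
K = S⁻¹·BᵀPA = [2.2105 -0.4211]
A−BK = [6.2105 3.5789; 1.4211 1.1579]
AᵀP(A−BK) = [133.5789 68.8421; 68.8421 38.3158]
P' = Q + AᵀP(A−BK) = [139.8289 62.8421; 62.8421 47.3158]
tr(P') = 187.1447

187.1447


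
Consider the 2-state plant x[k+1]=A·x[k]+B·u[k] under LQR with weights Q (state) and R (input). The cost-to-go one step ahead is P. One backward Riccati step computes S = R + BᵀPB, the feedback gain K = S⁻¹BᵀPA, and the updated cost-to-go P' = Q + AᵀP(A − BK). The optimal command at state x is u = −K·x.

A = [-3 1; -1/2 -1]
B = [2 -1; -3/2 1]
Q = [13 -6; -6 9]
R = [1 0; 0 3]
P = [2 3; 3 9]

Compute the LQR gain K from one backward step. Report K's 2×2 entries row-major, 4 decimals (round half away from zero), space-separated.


0.0000 0.5122 -0.7500 -0.1768

BᵀP = [-0.5000 -7.5000; 1.0000 6.0000]
S = R + BᵀPB = [1 0; 0 3] + [10.2500 -7.0000; -7.0000 5.0000] = [11.2500 -7.0000; -7.0000 8.0000]
BᵀPA = [5.2500 7.0000; -6.0000 -5.0000]
K = S⁻¹·BᵀPA = [0.0000 0.5122; -0.7500 -0.1768]
A−BK = [-3.7500 -0.2012; 0.2500 -0.0549]
AᵀP(A−BK) = [24.7500 2.2500; 2.2500 0.5305]
P' = Q + AᵀP(A−BK) = [37.7500 -3.7500; -3.7500 9.5305]
tr(P') = 47.2805


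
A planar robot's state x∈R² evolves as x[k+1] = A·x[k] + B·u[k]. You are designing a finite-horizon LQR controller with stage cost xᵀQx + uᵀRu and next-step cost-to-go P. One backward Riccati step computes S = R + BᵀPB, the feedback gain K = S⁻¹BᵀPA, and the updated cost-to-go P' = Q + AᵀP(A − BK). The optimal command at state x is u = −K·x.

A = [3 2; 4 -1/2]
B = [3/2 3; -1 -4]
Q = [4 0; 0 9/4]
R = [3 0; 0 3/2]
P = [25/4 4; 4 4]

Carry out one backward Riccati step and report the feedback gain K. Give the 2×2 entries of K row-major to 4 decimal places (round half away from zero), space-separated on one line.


4.0885 1.1361 -1.5910 -0.0672

BᵀP = [5.3750 2.0000; 2.7500 -4.0000]
S = R + BᵀPB = [3 0; 0 3/2] + [6.0625 8.1250; 8.1250 24.2500] = [9.0625 8.1250; 8.1250 25.7500]
BᵀPA = [24.1250 9.7500; -7.7500 7.5000]
K = S⁻¹·BᵀPA = [4.0885 1.1361; -1.5910 -0.0672]
A−BK = [1.6403 0.4975; 1.7244 0.3672]
AᵀP(A−BK) = [105.2840 27.5697; 27.5697 7.4269]
P' = Q + AᵀP(A−BK) = [109.2840 27.5697; 27.5697 9.6769]
tr(P') = 118.9609


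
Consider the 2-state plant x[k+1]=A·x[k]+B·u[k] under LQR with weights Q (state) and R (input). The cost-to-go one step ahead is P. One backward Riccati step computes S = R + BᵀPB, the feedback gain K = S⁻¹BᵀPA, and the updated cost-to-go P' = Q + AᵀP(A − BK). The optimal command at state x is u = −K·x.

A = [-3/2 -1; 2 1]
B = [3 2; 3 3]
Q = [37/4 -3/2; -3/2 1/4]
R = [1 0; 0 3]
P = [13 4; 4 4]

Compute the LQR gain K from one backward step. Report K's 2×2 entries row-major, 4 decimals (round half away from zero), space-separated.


-0.8818 -0.5457 0.9815 0.5536

BᵀP = [51.0000 24.0000; 38.0000 20.0000]
S = R + BᵀPB = [1 0; 0 3] + [225.0000 174.0000; 174.0000 136.0000] = [226.0000 174.0000; 174.0000 139.0000]
BᵀPA = [-28.5000 -27.0000; -17.0000 -18.0000]
K = S⁻¹·BᵀPA = [-0.8818 -0.5457; 0.9815 0.5536]
A−BK = [-0.8177 -0.4701; 1.7008 0.9763]
AᵀP(A−BK) = [12.8047 7.3590; 7.3590 4.2311]
P' = Q + AᵀP(A−BK) = [22.0547 5.8590; 5.8590 4.4811]
tr(P') = 26.5358


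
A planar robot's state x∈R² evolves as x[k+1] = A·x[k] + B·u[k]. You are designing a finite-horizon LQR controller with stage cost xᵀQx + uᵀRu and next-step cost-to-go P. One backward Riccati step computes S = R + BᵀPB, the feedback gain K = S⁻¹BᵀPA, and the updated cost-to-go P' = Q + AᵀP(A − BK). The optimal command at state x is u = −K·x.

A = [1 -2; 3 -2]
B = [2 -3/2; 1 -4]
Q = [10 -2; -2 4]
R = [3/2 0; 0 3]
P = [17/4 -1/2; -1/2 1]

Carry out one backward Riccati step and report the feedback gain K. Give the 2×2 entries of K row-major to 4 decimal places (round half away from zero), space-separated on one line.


BᵀP = [8.0000 0.0000; -4.3750 -3.2500]
S = R + BᵀPB = [3/2 0; 0 3] + [16.0000 -12.0000; -12.0000 19.5625] = [17.5000 -12.0000; -12.0000 22.5625]
BᵀPA = [8.0000 -16.0000; -14.1250 15.2500]
K = S⁻¹·BᵀPA = [0.0439 -0.7096; -0.6027 0.2985]
A−BK = [0.0082 -0.1331; 0.5453 -0.0964]
AᵀP(A−BK) = [1.3858 -0.6070; -0.6070 1.0943]
P' = Q + AᵀP(A−BK) = [11.3858 -2.6070; -2.6070 5.0943]
tr(P') = 16.4801

0.0439 -0.7096 -0.6027 0.2985


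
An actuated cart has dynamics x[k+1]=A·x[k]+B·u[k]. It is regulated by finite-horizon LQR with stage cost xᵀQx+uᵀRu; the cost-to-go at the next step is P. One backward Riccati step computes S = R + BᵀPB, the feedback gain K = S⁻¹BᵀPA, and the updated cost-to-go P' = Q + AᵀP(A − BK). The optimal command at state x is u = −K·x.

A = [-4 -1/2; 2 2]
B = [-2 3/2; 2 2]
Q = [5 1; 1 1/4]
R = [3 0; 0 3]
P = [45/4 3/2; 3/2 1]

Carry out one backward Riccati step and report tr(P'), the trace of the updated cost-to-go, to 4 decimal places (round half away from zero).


13.9021

BᵀP = [-19.5000 -1.0000; 19.8750 4.2500]
S = R + BᵀPB = [3 0; 0 3] + [37.0000 -31.2500; -31.2500 38.3125] = [40.0000 -31.2500; -31.2500 41.3125]
BᵀPA = [76.0000 7.7500; -71.0000 -1.4375]
K = S⁻¹·BᵀPA = [1.3626 0.4072; -0.6879 0.2732]
A−BK = [-0.2430 -0.0954; 0.6508 0.6391]
AᵀP(A−BK) = [7.6028 1.4513; 1.4513 1.0494]
P' = Q + AᵀP(A−BK) = [12.6028 2.4513; 2.4513 1.2994]
tr(P') = 13.9021


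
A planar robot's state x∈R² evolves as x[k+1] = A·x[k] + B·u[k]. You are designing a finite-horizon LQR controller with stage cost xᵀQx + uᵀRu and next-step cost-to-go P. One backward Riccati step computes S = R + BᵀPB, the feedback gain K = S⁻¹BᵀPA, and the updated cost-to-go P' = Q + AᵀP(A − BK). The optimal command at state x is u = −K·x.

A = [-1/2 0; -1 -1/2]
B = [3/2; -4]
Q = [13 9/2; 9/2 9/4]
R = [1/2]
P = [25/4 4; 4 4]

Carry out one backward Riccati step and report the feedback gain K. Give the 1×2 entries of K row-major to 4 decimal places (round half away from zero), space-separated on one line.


0.4356 0.1636

BᵀP = [-6.6250 -10.0000]
S = R + BᵀPB = [1/2] + [30.0625] = [30.5625]
BᵀPA = [13.3125 5.0000]
K = S⁻¹·BᵀPA = [0.4356 0.1636]
A−BK = [-1.1534 -0.2454; 0.7423 0.1544]
AᵀP(A−BK) = [3.7638 0.8221; 0.8221 0.1820]
P' = Q + AᵀP(A−BK) = [16.7638 5.3221; 5.3221 2.4320]
tr(P') = 19.1958


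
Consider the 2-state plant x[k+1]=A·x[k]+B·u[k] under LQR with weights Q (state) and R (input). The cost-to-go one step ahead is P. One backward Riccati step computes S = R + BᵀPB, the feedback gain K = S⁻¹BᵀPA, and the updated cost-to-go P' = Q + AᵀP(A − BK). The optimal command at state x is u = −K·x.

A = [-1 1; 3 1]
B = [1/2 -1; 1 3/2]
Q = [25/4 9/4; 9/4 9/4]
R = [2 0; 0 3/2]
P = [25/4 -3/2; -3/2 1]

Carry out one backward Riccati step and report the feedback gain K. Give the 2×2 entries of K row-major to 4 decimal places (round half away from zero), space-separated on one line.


BᵀP = [1.6250 0.2500; -8.5000 3.0000]
S = R + BᵀPB = [2 0; 0 3/2] + [1.0625 -1.2500; -1.2500 13.0000] = [3.0625 -1.2500; -1.2500 14.5000]
BᵀPA = [-0.8750 1.8750; 17.5000 -5.5000]
K = S⁻¹·BᵀPA = [0.2144 0.4741; 1.2254 -0.3384]
A−BK = [0.1182 0.4245; 0.9475 1.0336]
AᵀP(A−BK) = [2.9934 0.0875; 0.0875 1.4996]
P' = Q + AᵀP(A−BK) = [9.2434 2.3375; 2.3375 3.7496]
tr(P') = 12.9931

0.2144 0.4741 1.2254 -0.3384


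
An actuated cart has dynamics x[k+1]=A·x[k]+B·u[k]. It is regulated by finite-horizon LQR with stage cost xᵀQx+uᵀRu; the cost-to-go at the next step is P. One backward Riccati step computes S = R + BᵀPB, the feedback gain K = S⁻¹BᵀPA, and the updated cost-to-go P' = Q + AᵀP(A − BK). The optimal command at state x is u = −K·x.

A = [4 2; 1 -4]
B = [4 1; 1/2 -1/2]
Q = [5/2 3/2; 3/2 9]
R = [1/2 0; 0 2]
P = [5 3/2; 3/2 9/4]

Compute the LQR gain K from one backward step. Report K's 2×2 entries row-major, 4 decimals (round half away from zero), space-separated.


1.0660 -0.1786 -0.1562 1.6609

BᵀP = [20.7500 7.1250; 4.2500 0.3750]
S = R + BᵀPB = [1/2 0; 0 2] + [86.5625 17.1875; 17.1875 4.0625] = [87.0625 17.1875; 17.1875 6.0625]
BᵀPA = [90.1250 13.0000; 17.3750 7.0000]
K = S⁻¹·BᵀPA = [1.0660 -0.1786; -0.1562 1.6609]
A−BK = [-0.1078 1.0534; 0.3889 -3.0803]
AᵀP(A−BK) = [0.8896 -2.7646; -2.7646 22.6952]
P' = Q + AᵀP(A−BK) = [3.3896 -1.2646; -1.2646 31.6952]
tr(P') = 35.0848


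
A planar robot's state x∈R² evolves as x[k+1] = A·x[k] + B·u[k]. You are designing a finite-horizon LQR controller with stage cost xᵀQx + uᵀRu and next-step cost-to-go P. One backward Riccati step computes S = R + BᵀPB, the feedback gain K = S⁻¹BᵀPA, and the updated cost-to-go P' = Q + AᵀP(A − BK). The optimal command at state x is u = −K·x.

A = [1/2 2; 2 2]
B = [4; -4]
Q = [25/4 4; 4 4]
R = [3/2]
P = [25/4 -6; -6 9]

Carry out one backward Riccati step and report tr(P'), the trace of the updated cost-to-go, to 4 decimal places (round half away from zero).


26.8599

BᵀP = [49.0000 -60.0000]
S = R + BᵀPB = [3/2] + [436.0000] = [437.5000]
BᵀPA = [-95.5000 -22.0000]
K = S⁻¹·BᵀPA = [-0.2183 -0.0503]
A−BK = [1.3731 2.2011; 1.1269 1.7989]
AᵀP(A−BK) = [4.7162 7.4477; 7.4477 11.8937]
P' = Q + AᵀP(A−BK) = [10.9662 11.4477; 11.4477 15.8937]
tr(P') = 26.8599


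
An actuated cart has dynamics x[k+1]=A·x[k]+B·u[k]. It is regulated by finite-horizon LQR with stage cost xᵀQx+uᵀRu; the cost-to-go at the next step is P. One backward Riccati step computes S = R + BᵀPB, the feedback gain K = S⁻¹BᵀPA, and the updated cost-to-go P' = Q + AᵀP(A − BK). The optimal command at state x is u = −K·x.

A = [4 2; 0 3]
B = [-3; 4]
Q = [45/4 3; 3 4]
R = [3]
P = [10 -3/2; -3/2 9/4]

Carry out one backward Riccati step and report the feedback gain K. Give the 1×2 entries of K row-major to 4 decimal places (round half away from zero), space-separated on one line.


BᵀP = [-36.0000 13.5000]
S = R + BᵀPB = [3] + [162.0000] = [165.0000]
BᵀPA = [-144.0000 -31.5000]
K = S⁻¹·BᵀPA = [-0.8727 -0.1909]
A−BK = [1.3818 1.4273; 3.4909 3.7636]
AᵀP(A−BK) = [34.3273 34.5091; 34.5091 36.2364]
P' = Q + AᵀP(A−BK) = [45.5773 37.5091; 37.5091 40.2364]
tr(P') = 85.8136

-0.8727 -0.1909


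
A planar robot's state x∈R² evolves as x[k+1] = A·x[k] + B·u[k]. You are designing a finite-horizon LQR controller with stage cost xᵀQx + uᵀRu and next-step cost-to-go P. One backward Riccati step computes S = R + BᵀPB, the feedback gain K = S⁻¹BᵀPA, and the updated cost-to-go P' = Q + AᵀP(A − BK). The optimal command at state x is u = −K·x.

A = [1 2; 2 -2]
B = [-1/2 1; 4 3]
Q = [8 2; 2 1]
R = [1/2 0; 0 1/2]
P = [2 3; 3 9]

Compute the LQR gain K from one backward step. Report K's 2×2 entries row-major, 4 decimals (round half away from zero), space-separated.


-0.0244 -1.0777 0.7270 0.8414

BᵀP = [11.0000 34.5000; 11.0000 30.0000]
S = R + BᵀPB = [1/2 0; 0 1/2] + [132.5000 114.5000; 114.5000 101.0000] = [133.0000 114.5000; 114.5000 101.5000]
BᵀPA = [80.0000 -47.0000; 71.0000 -38.0000]
K = S⁻¹·BᵀPA = [-0.0244 -1.0777; 0.7270 0.8414]
A−BK = [0.2608 0.6198; -0.0835 -0.2132]
AᵀP(A−BK) = [0.3327 0.4804; 0.4804 1.3192]
P' = Q + AᵀP(A−BK) = [8.3327 2.4804; 2.4804 2.3192]
tr(P') = 10.6519


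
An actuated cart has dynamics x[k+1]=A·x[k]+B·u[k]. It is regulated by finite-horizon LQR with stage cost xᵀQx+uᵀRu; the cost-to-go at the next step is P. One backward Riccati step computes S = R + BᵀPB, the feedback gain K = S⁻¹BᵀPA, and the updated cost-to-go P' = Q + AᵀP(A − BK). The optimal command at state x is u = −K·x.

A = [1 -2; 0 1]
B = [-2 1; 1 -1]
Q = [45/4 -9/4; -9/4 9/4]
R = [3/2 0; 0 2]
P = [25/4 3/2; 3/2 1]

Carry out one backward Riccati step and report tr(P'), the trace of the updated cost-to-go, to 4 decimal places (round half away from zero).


15.3501

BᵀP = [-11.0000 -2.0000; 4.7500 0.5000]
S = R + BᵀPB = [3/2 0; 0 2] + [20.0000 -9.0000; -9.0000 4.2500] = [21.5000 -9.0000; -9.0000 6.2500]
BᵀPA = [-11.0000 20.0000; 4.7500 -9.0000]
K = S⁻¹·BᵀPA = [-0.4871 0.8244; 0.0585 -0.2529]
A−BK = [-0.0328 -0.0984; 0.5457 -0.0773]
AᵀP(A−BK) = [0.6136 -0.7307; -0.7307 1.2365]
P' = Q + AᵀP(A−BK) = [11.8636 -2.9807; -2.9807 3.4865]
tr(P') = 15.3501


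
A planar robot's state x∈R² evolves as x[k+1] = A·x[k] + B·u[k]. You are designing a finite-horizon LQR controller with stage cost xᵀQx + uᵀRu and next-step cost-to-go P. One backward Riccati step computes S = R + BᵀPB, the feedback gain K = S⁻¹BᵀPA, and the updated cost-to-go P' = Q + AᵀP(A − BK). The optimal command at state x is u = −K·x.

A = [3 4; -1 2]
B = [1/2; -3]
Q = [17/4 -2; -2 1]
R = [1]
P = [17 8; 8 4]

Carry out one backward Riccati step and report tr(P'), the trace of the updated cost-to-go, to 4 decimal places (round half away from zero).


BᵀP = [-15.5000 -8.0000]
S = R + BᵀPB = [1] + [16.2500] = [17.2500]
BᵀPA = [-38.5000 -78.0000]
K = S⁻¹·BᵀPA = [-2.2319 -4.5217]
A−BK = [4.1159 6.2609; -7.6957 -11.5652]
AᵀP(A−BK) = [23.0725 37.9130; 37.9130 63.3043]
P' = Q + AᵀP(A−BK) = [27.3225 35.9130; 35.9130 64.3043]
tr(P') = 91.6268

91.6268


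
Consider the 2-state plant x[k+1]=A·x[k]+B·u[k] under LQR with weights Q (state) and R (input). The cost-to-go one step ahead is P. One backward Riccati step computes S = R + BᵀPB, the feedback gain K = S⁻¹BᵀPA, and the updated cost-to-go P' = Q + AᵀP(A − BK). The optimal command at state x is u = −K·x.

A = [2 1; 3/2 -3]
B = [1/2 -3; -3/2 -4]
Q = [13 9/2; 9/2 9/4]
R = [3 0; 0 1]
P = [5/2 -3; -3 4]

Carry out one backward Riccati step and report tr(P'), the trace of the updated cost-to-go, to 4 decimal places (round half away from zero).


BᵀP = [5.7500 -7.5000; 4.5000 -7.0000]
S = R + BᵀPB = [3 0; 0 1] + [14.1250 12.7500; 12.7500 14.5000] = [17.1250 12.7500; 12.7500 15.5000]
BᵀPA = [0.2500 28.2500; -1.5000 25.5000]
K = S⁻¹·BᵀPA = [0.2236 1.0960; -0.2807 0.7436]
A−BK = [1.0462 2.6829; 0.7126 1.6185]
AᵀP(A−BK) = [0.5231 1.3414; 1.3414 6.5759]
P' = Q + AᵀP(A−BK) = [13.5231 5.8414; 5.8414 8.8259]
tr(P') = 22.3490

22.3490


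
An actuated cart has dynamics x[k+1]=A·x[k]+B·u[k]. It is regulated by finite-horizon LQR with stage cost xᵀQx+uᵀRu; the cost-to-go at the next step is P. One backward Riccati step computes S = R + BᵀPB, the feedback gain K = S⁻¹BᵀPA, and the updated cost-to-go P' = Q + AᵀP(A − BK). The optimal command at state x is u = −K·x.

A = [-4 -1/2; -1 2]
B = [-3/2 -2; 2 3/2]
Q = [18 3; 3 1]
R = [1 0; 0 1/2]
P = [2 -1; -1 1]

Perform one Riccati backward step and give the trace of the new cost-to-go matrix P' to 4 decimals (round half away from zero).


24.0785

BᵀP = [-5.0000 3.5000; -5.5000 3.5000]
S = R + BᵀPB = [1 0; 0 1/2] + [14.5000 15.2500; 15.2500 16.2500] = [15.5000 15.2500; 15.2500 16.7500]
BᵀPA = [16.5000 9.5000; 18.5000 9.7500]
K = S⁻¹·BᵀPA = [-0.2125 0.3857; 1.2979 0.2309]
A−BK = [-1.7229 0.5404; -2.5219 0.8822]
AᵀP(A−BK) = [4.4942 -1.1363; -1.1363 0.5843]
P' = Q + AᵀP(A−BK) = [22.4942 1.8637; 1.8637 1.5843]
tr(P') = 24.0785
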